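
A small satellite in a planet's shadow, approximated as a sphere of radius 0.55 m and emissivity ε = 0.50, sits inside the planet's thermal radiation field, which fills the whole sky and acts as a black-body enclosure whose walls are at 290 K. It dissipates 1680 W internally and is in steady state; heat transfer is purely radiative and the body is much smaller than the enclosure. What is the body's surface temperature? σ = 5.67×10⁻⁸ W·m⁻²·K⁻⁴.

For a small grey body in a large enclosure, net radiated power = εσA(T⁴ − T_w⁴).
Steady state: P = εσA(T⁴ − T_w⁴) with A = 4πr² = 3.801 m².
T⁴ = P/(εσA) + T_w⁴ = 1680/(0.50·5.67×10⁻⁸·3.801) + (290)⁴
    = 1.559×10¹⁰ + 7.073×10⁹ = 2.266×10¹⁰ K⁴.

T ≈ 388 K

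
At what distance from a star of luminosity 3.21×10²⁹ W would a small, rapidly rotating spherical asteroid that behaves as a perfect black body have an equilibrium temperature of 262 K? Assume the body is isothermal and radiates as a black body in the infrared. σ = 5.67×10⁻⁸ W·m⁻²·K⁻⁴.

For an isothermal black-emitting sphere, (1−a)S·πr² = σ·4πr²·T⁴ ⇒ S = 4σT⁴/(1−a).
S = 4·5.67×10⁻⁸·(262)⁴/1.00 = 1069 W/m².
Flux falls as S = L/(4πd²), so d = √(L/(4πS)) = √(3.21×10²⁹/(4π·1069)).

d ≈ 4.89×10¹² m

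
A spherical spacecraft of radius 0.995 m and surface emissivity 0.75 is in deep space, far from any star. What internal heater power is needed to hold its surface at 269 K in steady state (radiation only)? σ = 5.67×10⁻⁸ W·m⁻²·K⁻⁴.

P ≈ 2770 W

P = εσ·4πr²·T⁴.
4πr² = 12.44 m²; T⁴ = 5.236×10⁹ K⁴.
P = 0.75·5.67×10⁻⁸·12.44·5.236×10⁹.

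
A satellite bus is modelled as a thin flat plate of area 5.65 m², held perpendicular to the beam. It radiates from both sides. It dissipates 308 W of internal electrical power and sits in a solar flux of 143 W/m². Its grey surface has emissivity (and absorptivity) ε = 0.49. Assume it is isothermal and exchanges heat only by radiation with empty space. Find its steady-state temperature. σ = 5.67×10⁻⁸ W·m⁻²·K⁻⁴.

At steady state, absorbed solar power + internal power = radiated power.
Absorbed: α·S·A_cross = 0.49·143·5.650 = 395.9 W (cross-section A).
Total input = 395.9 + 308 = 703.9 W.
Radiated: εσ·A_surf·T⁴ with A_surf = 2A = 11.30 m².
T⁴ = 703.9/(0.49·5.67×10⁻⁸·11.30) = 2.242×10⁹ K⁴.

T ≈ 218 K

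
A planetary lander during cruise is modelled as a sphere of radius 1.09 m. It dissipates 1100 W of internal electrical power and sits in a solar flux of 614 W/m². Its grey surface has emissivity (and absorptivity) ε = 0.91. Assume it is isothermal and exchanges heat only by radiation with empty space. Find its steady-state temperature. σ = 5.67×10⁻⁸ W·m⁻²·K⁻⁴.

T ≈ 254 K

At steady state, absorbed solar power + internal power = radiated power.
Absorbed: α·S·A_cross = 0.91·614·3.733 = 2086 W (cross-section πr²).
Total input = 2086 + 1100 = 3186 W.
Radiated: εσ·A_surf·T⁴ with A_surf = 4πr² = 14.93 m².
T⁴ = 3186/(0.91·5.67×10⁻⁸·14.93) = 4.135×10⁹ K⁴.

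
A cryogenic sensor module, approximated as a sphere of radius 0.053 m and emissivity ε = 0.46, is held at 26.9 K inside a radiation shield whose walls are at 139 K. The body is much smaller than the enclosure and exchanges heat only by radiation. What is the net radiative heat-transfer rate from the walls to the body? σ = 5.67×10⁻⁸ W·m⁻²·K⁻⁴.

P_net ≈ 0.343 W

For a small grey body in a large enclosure: P_net = εσA(T_body⁴ − T_wall⁴).
A = 4πr² = 0.03530 m²; T_body⁴ − T_wall⁴ = 5.236×10⁵ − 3.733×10⁸ = -3.728×10⁸ K⁴.
|P_net| = 0.46·5.67×10⁻⁸·0.03530·3.728×10⁸.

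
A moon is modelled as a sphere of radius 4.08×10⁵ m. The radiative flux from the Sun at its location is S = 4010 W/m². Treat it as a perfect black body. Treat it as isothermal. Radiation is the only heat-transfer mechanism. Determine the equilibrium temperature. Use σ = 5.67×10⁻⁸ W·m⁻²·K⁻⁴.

At equilibrium, absorbed power = emitted power.
Absorbing cross-section = πr² = 5.230×10¹¹ m²; emitting surface = 4πr² = 2.092×10¹² m² (ratio 4).
S·A_cross = εσ·A_surf·T⁴  ⇒  T⁴ = S/(4σ).
T⁴ = 1.00·4010/(4·5.67×10⁻⁸) = 1.768×10¹⁰ K⁴.
T = (1.768×10¹⁰)^(1/4).

T ≈ 365 K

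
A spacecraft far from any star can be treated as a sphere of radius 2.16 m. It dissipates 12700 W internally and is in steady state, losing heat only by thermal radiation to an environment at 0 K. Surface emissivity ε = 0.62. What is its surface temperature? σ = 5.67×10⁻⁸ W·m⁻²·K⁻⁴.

T ≈ 280 K

Steady state: internal power = radiated power, P = εσA T⁴.
Radiating area A = 4πr² = 58.63 m².
T⁴ = P/(εσA) = 12700/(0.62·5.67×10⁻⁸·58.63) = 6.162×10⁹ K⁴.
T = (6.162×10⁹)^(1/4).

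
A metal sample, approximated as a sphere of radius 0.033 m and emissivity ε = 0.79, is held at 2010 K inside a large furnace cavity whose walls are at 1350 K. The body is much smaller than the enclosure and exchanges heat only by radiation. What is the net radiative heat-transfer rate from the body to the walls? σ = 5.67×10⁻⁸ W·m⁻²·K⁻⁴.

For a small grey body in a large enclosure: P_net = εσA(T_body⁴ − T_wall⁴).
A = 4πr² = 0.01368 m²; T_body⁴ − T_wall⁴ = 1.632×10¹³ − 3.322×10¹² = 1.300×10¹³ K⁴.
|P_net| = 0.79·5.67×10⁻⁸·0.01368·1.300×10¹³.

P_net ≈ 7970 W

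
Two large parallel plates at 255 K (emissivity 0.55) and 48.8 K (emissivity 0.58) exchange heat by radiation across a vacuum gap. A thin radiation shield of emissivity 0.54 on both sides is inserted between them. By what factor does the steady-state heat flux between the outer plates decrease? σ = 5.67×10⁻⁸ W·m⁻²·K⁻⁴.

factor ≈ 2.06

Without shield: q₀ = σΔ(T⁴)/(1/ε₁+1/ε₂−1) with denominator 2.542.
With shield the two gaps are in series; the resistances add: (1/ε₁+1/ε_s−1)+(1/ε_s+1/ε₂−1) = 2.670+2.576 = 5.246.
Heat-flux ratio q₀/q = 5.246/2.542.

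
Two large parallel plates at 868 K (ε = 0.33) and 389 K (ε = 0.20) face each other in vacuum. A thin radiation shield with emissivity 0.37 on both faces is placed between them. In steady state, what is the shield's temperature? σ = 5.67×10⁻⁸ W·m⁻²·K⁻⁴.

In steady state the net flux on the hot side equals that on the cold side.
σ(T₁⁴−T_s⁴)/D₁ = σ(T_s⁴−T₂⁴)/D₂, with D₁ = 1/ε₁+1/ε_s−1 = 4.733, D₂ = 1/ε_s+1/ε₂−1 = 6.703.
Solve for T_s⁴: T_s⁴ = (D₂·T₁⁴ + D₁·T₂⁴)/(D₁+D₂) = 3.422×10¹¹ K⁴.

T_s ≈ 765 K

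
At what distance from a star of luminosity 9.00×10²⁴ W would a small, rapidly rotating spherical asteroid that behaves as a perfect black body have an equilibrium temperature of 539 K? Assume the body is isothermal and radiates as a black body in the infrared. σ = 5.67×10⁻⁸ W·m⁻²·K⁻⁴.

For an isothermal black-emitting sphere, (1−a)S·πr² = σ·4πr²·T⁴ ⇒ S = 4σT⁴/(1−a).
S = 4·5.67×10⁻⁸·(539)⁴/1.00 = 19140 W/m².
Flux falls as S = L/(4πd²), so d = √(L/(4πS)) = √(9.00×10²⁴/(4π·19140)).

d ≈ 6.12×10⁹ m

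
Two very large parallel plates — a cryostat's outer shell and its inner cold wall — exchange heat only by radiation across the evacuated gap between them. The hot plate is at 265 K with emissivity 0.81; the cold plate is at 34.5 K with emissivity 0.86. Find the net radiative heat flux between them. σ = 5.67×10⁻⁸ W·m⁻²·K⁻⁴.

q ≈ 200 W/m²

For two infinite grey parallel plates, q = σ(T₁⁴ − T₂⁴)/(1/ε₁ + 1/ε₂ − 1).
T₁⁴ − T₂⁴ = 4.932×10⁹ − 1.417×10⁶ = 4.930×10⁹ K⁴.
1/ε₁ + 1/ε₂ − 1 = 1.235 + 1.163 − 1 = 1.397.
q = 5.67×10⁻⁸ × 4.930×10⁹ / 1.397.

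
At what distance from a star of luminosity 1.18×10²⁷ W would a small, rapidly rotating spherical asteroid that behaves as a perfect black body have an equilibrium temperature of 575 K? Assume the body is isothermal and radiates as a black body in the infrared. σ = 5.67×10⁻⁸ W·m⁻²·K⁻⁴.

For an isothermal black-emitting sphere, (1−a)S·πr² = σ·4πr²·T⁴ ⇒ S = 4σT⁴/(1−a).
S = 4·5.67×10⁻⁸·(575)⁴/1.00 = 24790 W/m².
Flux falls as S = L/(4πd²), so d = √(L/(4πS)) = √(1.18×10²⁷/(4π·24790)).

d ≈ 6.15×10¹⁰ m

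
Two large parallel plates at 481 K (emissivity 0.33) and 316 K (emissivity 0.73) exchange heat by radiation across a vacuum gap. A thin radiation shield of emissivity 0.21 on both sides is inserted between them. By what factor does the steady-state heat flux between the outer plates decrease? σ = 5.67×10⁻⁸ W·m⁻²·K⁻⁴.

factor ≈ 3.51

Without shield: q₀ = σΔ(T⁴)/(1/ε₁+1/ε₂−1) with denominator 3.400.
With shield the two gaps are in series; the resistances add: (1/ε₁+1/ε_s−1)+(1/ε_s+1/ε₂−1) = 6.792+5.132 = 11.92.
Heat-flux ratio q₀/q = 11.92/3.400.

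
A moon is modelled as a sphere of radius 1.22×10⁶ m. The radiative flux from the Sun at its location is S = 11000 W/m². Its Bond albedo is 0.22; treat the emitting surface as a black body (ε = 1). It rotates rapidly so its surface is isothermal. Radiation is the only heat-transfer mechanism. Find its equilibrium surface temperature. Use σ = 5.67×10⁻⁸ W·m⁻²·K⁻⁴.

T ≈ 441 K

At equilibrium, absorbed power = emitted power.
Absorbing cross-section = πr² = 4.676×10¹² m²; emitting surface = 4πr² = 1.870×10¹³ m² (ratio 4).
(1−a)S·A_cross = εσ·A_surf·T⁴  ⇒  T⁴ = (1−a)S/(4σ).
T⁴ = 0.780·11000/(4·5.67×10⁻⁸) = 3.783×10¹⁰ K⁴.
T = (3.783×10¹⁰)^(1/4).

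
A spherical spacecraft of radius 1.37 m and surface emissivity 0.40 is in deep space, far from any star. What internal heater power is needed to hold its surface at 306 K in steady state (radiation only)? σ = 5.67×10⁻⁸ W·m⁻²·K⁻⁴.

P = εσ·4πr²·T⁴.
4πr² = 23.59 m²; T⁴ = 8.768×10⁹ K⁴.
P = 0.40·5.67×10⁻⁸·23.59·8.768×10⁹.

P ≈ 4690 W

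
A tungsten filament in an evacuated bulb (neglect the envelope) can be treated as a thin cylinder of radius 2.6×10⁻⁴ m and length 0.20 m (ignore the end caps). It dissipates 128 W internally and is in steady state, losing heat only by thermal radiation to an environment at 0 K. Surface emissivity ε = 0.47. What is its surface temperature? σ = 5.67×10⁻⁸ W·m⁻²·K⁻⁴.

T ≈ 1960 K

Steady state: internal power = radiated power, P = εσA T⁴.
Radiating area A = 2πrL = 3.267×10⁻⁴ m².
T⁴ = P/(εσA) = 128/(0.47·5.67×10⁻⁸·3.267×10⁻⁴) = 1.470×10¹³ K⁴.
T = (1.470×10¹³)^(1/4).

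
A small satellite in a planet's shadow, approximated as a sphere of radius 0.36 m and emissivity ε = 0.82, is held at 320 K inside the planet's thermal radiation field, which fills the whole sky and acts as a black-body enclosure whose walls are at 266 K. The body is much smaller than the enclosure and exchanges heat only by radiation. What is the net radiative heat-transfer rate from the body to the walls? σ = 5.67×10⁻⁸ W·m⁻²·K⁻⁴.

P_net ≈ 415 W

For a small grey body in a large enclosure: P_net = εσA(T_body⁴ − T_wall⁴).
A = 4πr² = 1.629 m²; T_body⁴ − T_wall⁴ = 1.049×10¹⁰ − 5.006×10⁹ = 5.479×10⁹ K⁴.
|P_net| = 0.82·5.67×10⁻⁸·1.629·5.479×10⁹.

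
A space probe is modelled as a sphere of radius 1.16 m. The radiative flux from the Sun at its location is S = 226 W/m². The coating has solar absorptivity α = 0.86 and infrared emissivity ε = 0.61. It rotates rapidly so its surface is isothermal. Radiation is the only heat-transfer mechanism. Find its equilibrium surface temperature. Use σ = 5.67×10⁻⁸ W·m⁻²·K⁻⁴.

At equilibrium, absorbed power = emitted power.
Absorbing cross-section = πr² = 4.227 m²; emitting surface = 4πr² = 16.91 m² (ratio 4).
αS·A_cross = εσ·A_surf·T⁴  ⇒  T⁴ = αS/(ε·4σ).
T⁴ = 0.860·226/(0.61·4·5.67×10⁻⁸) = 1.405×10⁹ K⁴.
T = (1.405×10⁹)^(1/4).

T ≈ 194 K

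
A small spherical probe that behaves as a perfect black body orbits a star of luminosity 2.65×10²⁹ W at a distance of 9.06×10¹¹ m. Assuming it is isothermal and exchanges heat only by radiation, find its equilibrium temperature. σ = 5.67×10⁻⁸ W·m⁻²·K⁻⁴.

First find the stellar flux at distance d: S = L/(4πd²) = 2.65×10²⁹/(4π·(9.06×10¹¹)²) = 25690 W/m².
For an isothermal sphere, absorbed (1−a)S·πr² = emitted σ·4πr²·T⁴, so T⁴ = (1−a)S/(4σ).
T⁴ = 1.00·25690/(4·5.67×10⁻⁸) = 1.133×10¹¹ K⁴.

T ≈ 580 K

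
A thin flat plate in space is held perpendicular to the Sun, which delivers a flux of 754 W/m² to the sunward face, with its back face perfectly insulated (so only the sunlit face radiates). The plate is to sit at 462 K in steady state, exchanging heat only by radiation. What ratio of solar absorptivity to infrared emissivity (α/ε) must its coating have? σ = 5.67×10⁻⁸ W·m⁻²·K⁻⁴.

α/ε ≈ 3.43

Balance: αS·A = εσ·1A·T⁴ ⇒ α/ε = σT⁴/S.
α/ε = 5.67×10⁻⁸·(462)⁴/754 = 5.67×10⁻⁸·4.556×10¹⁰/754.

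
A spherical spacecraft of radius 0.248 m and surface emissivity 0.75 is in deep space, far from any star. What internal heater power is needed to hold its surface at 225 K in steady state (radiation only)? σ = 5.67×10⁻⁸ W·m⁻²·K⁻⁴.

P ≈ 84.2 W

P = εσ·4πr²·T⁴.
4πr² = 0.7729 m²; T⁴ = 2.563×10⁹ K⁴.
P = 0.75·5.67×10⁻⁸·0.7729·2.563×10⁹.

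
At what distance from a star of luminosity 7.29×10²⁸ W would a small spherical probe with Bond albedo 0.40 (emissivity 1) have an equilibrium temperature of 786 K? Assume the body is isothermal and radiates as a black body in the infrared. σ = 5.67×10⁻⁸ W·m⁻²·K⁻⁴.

d ≈ 2.01×10¹¹ m

For an isothermal black-emitting sphere, (1−a)S·πr² = σ·4πr²·T⁴ ⇒ S = 4σT⁴/(1−a).
S = 4·5.67×10⁻⁸·(786)⁴/0.600 = 1.443×10⁵ W/m².
Flux falls as S = L/(4πd²), so d = √(L/(4πS)) = √(7.29×10²⁸/(4π·1.443×10⁵)).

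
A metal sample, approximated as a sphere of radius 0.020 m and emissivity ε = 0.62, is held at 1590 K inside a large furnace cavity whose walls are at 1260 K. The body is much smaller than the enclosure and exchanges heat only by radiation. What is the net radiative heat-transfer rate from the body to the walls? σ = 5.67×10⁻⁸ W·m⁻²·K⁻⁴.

P_net ≈ 684 W

For a small grey body in a large enclosure: P_net = εσA(T_body⁴ − T_wall⁴).
A = 4πr² = 0.005027 m²; T_body⁴ − T_wall⁴ = 6.391×10¹² − 2.520×10¹² = 3.871×10¹² K⁴.
|P_net| = 0.62·5.67×10⁻⁸·0.005027·3.871×10¹².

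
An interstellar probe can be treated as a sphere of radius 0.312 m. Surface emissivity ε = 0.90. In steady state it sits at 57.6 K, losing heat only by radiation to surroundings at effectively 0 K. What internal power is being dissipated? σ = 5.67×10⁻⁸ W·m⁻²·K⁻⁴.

P ≈ 0.687 W

Steady state: P = εσA T⁴.
A = 4πr² = 1.223 m²; T⁴ = (57.6)⁴ = 1.101×10⁷ K⁴.
P = 0.90 × 5.67×10⁻⁸ × 1.223 × 1.101×10⁷.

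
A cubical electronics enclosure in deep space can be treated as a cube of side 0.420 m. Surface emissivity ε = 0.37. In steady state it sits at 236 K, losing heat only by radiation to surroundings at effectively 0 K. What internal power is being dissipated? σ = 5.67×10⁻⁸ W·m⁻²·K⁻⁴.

Steady state: P = εσA T⁴.
A = 6L² = 1.058 m²; T⁴ = (236)⁴ = 3.102×10⁹ K⁴.
P = 0.37 × 5.67×10⁻⁸ × 1.058 × 3.102×10⁹.

P ≈ 68.9 W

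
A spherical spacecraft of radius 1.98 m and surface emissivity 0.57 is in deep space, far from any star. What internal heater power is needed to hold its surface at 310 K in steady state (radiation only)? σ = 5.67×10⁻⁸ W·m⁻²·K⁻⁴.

P ≈ 14700 W

P = εσ·4πr²·T⁴.
4πr² = 49.27 m²; T⁴ = 9.235×10⁹ K⁴.
P = 0.57·5.67×10⁻⁸·49.27·9.235×10⁹.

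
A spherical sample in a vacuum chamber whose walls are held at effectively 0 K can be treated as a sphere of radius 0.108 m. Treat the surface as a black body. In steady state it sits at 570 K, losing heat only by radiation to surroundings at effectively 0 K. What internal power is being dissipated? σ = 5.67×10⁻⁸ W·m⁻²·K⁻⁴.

P ≈ 877 W

Steady state: P = εσA T⁴.
A = 4πr² = 0.1466 m²; T⁴ = (570)⁴ = 1.056×10¹¹ K⁴.
P = 1.0 × 5.67×10⁻⁸ × 0.1466 × 1.056×10¹¹.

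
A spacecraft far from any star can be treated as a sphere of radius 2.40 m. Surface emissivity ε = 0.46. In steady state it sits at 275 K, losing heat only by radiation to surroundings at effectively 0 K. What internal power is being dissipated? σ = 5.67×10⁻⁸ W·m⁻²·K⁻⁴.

Steady state: P = εσA T⁴.
A = 4πr² = 72.38 m²; T⁴ = (275)⁴ = 5.719×10⁹ K⁴.
P = 0.46 × 5.67×10⁻⁸ × 72.38 × 5.719×10⁹.

P ≈ 10800 W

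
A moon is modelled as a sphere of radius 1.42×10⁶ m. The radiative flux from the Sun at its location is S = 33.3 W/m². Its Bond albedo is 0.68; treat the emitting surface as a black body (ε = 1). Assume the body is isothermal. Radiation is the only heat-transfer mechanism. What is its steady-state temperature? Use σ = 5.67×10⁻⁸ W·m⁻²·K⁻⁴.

At equilibrium, absorbed power = emitted power.
Absorbing cross-section = πr² = 6.335×10¹² m²; emitting surface = 4πr² = 2.534×10¹³ m² (ratio 4).
(1−a)S·A_cross = εσ·A_surf·T⁴  ⇒  T⁴ = (1−a)S/(4σ).
T⁴ = 0.320·33.3/(4·5.67×10⁻⁸) = 4.698×10⁷ K⁴.
T = (4.698×10⁷)^(1/4).

T ≈ 82.8 K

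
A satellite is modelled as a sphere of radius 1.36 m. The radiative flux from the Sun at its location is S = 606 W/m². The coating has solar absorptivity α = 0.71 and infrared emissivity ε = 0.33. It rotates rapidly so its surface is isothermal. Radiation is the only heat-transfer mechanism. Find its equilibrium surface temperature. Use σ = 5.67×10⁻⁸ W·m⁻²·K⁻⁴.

T ≈ 275 K

At equilibrium, absorbed power = emitted power.
Absorbing cross-section = πr² = 5.811 m²; emitting surface = 4πr² = 23.24 m² (ratio 4).
αS·A_cross = εσ·A_surf·T⁴  ⇒  T⁴ = αS/(ε·4σ).
T⁴ = 0.710·606/(0.33·4·5.67×10⁻⁸) = 5.749×10⁹ K⁴.
T = (5.749×10⁹)^(1/4).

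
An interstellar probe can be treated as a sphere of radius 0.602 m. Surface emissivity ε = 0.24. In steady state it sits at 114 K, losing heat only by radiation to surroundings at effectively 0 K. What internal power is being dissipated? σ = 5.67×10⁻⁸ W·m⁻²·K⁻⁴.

Steady state: P = εσA T⁴.
A = 4πr² = 4.554 m²; T⁴ = (114)⁴ = 1.689×10⁸ K⁴.
P = 0.24 × 5.67×10⁻⁸ × 4.554 × 1.689×10⁸.

P ≈ 10.5 W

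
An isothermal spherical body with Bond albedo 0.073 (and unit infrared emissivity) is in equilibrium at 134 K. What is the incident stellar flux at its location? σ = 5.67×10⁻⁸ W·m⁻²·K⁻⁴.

(1−a)S·πr² = σ·4πr²·T⁴ ⇒ S = 4σT⁴/(1−a).
S = 4·5.67×10⁻⁸·3.224×10⁸/0.927.

S ≈ 78.9 W/m²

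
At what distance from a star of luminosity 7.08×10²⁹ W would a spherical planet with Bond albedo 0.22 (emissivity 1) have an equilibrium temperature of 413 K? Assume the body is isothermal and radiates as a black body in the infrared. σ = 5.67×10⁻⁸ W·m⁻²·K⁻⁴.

d ≈ 2.58×10¹² m

For an isothermal black-emitting sphere, (1−a)S·πr² = σ·4πr²·T⁴ ⇒ S = 4σT⁴/(1−a).
S = 4·5.67×10⁻⁸·(413)⁴/0.780 = 8460 W/m².
Flux falls as S = L/(4πd²), so d = √(L/(4πS)) = √(7.08×10²⁹/(4π·8460)).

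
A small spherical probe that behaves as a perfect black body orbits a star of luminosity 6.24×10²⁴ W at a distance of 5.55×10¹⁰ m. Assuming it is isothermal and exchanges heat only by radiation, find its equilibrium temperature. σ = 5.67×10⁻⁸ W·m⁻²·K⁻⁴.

T ≈ 163 K

First find the stellar flux at distance d: S = L/(4πd²) = 6.24×10²⁴/(4π·(5.55×10¹⁰)²) = 161.2 W/m².
For an isothermal sphere, absorbed (1−a)S·πr² = emitted σ·4πr²·T⁴, so T⁴ = (1−a)S/(4σ).
T⁴ = 1.00·161.2/(4·5.67×10⁻⁸) = 7.108×10⁸ K⁴.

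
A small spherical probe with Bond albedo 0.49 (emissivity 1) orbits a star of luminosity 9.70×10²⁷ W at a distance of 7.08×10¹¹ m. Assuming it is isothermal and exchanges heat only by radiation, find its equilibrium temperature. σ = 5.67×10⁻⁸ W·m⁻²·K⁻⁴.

First find the stellar flux at distance d: S = L/(4πd²) = 9.70×10²⁷/(4π·(7.08×10¹¹)²) = 1540 W/m².
For an isothermal sphere, absorbed (1−a)S·πr² = emitted σ·4πr²·T⁴, so T⁴ = (1−a)S/(4σ).
T⁴ = 0.510·1540/(4·5.67×10⁻⁸) = 3.463×10⁹ K⁴.

T ≈ 243 K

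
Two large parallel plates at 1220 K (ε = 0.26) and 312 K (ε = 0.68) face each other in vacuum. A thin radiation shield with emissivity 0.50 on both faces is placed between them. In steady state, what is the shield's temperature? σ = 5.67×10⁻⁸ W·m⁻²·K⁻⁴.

T_s ≈ 932 K

In steady state the net flux on the hot side equals that on the cold side.
σ(T₁⁴−T_s⁴)/D₁ = σ(T_s⁴−T₂⁴)/D₂, with D₁ = 1/ε₁+1/ε_s−1 = 4.846, D₂ = 1/ε_s+1/ε₂−1 = 2.471.
Solve for T_s⁴: T_s⁴ = (D₂·T₁⁴ + D₁·T₂⁴)/(D₁+D₂) = 7.543×10¹¹ K⁴.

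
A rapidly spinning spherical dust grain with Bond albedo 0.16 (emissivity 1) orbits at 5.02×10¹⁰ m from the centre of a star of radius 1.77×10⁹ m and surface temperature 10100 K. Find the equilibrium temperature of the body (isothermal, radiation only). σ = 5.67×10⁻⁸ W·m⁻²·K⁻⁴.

T ≈ 1280 K

The star's surface emits σT_*⁴; at distance d the flux is S = σT_*⁴(R_*/d)².
S = 5.67×10⁻⁸·(10100)⁴·(1.77×10⁹/5.02×10¹⁰)² = 7.335×10⁵ W/m².
For an isothermal sphere T⁴ = (1−a)S/(4σ) = 2.717×10¹² K⁴.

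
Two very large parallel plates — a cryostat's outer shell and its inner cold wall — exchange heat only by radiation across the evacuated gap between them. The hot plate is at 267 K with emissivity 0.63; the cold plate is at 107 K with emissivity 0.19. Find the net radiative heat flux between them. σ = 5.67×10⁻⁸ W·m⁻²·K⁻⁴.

For two infinite grey parallel plates, q = σ(T₁⁴ − T₂⁴)/(1/ε₁ + 1/ε₂ − 1).
T₁⁴ − T₂⁴ = 5.082×10⁹ − 1.311×10⁸ = 4.951×10⁹ K⁴.
1/ε₁ + 1/ε₂ − 1 = 1.587 + 5.263 − 1 = 5.850.
q = 5.67×10⁻⁸ × 4.951×10⁹ / 5.850.

q ≈ 48.0 W/m²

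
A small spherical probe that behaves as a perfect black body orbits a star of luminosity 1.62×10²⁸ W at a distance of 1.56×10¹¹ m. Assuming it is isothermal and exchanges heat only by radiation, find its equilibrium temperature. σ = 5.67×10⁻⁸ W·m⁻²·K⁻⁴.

First find the stellar flux at distance d: S = L/(4πd²) = 1.62×10²⁸/(4π·(1.56×10¹¹)²) = 52970 W/m².
For an isothermal sphere, absorbed (1−a)S·πr² = emitted σ·4πr²·T⁴, so T⁴ = (1−a)S/(4σ).
T⁴ = 1.00·52970/(4·5.67×10⁻⁸) = 2.336×10¹¹ K⁴.

T ≈ 695 K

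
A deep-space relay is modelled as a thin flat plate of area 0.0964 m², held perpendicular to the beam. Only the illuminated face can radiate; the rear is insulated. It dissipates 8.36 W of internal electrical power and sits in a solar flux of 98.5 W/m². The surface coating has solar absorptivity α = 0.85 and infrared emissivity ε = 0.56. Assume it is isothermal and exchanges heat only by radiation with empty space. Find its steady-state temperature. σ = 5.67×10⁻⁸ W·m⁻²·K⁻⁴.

At steady state, absorbed solar power + internal power = radiated power.
Absorbed: α·S·A_cross = 0.85·98.5·0.09640 = 8.071 W (cross-section A).
Total input = 8.071 + 8.36 = 16.43 W.
Radiated: εσ·A_surf·T⁴ with A_surf = A = 0.09640 m².
T⁴ = 16.43/(0.56·5.67×10⁻⁸·0.09640) = 5.368×10⁹ K⁴.

T ≈ 271 K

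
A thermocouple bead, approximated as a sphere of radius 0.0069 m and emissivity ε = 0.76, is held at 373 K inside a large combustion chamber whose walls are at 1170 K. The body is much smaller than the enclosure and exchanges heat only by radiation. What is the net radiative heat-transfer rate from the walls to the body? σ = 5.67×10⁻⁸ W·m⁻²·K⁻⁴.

P_net ≈ 47.8 W

For a small grey body in a large enclosure: P_net = εσA(T_body⁴ − T_wall⁴).
A = 4πr² = 5.983×10⁻⁴ m²; T_body⁴ − T_wall⁴ = 1.936×10¹⁰ − 1.874×10¹² = -1.855×10¹² K⁴.
|P_net| = 0.76·5.67×10⁻⁸·5.983×10⁻⁴·1.855×10¹².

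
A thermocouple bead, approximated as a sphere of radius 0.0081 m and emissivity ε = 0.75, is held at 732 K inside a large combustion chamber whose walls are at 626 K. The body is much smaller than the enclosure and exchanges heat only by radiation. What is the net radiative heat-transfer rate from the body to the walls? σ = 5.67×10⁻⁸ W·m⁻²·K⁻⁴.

For a small grey body in a large enclosure: P_net = εσA(T_body⁴ − T_wall⁴).
A = 4πr² = 8.245×10⁻⁴ m²; T_body⁴ − T_wall⁴ = 2.871×10¹¹ − 1.536×10¹¹ = 1.335×10¹¹ K⁴.
|P_net| = 0.75·5.67×10⁻⁸·8.245×10⁻⁴·1.335×10¹¹.

P_net ≈ 4.68 W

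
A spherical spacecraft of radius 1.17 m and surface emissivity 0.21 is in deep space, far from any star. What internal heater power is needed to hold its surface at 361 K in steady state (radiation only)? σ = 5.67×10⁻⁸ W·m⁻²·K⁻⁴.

P ≈ 3480 W

P = εσ·4πr²·T⁴.
4πr² = 17.20 m²; T⁴ = 1.698×10¹⁰ K⁴.
P = 0.21·5.67×10⁻⁸·17.20·1.698×10¹⁰.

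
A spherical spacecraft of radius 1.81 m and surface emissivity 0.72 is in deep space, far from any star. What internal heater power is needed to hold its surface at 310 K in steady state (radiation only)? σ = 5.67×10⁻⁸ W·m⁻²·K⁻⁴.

P ≈ 15500 W

P = εσ·4πr²·T⁴.
4πr² = 41.17 m²; T⁴ = 9.235×10⁹ K⁴.
P = 0.72·5.67×10⁻⁸·41.17·9.235×10⁹.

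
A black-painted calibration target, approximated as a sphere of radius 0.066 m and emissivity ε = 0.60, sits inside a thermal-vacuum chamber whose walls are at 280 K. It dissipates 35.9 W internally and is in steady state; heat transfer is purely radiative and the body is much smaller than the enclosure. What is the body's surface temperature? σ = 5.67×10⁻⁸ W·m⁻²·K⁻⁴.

T ≈ 399 K

For a small grey body in a large enclosure, net radiated power = εσA(T⁴ − T_w⁴).
Steady state: P = εσA(T⁴ − T_w⁴) with A = 4πr² = 0.05474 m².
T⁴ = P/(εσA) + T_w⁴ = 35.9/(0.60·5.67×10⁻⁸·0.05474) + (280)⁴
    = 1.928×10¹⁰ + 6.147×10⁹ = 2.542×10¹⁰ K⁴.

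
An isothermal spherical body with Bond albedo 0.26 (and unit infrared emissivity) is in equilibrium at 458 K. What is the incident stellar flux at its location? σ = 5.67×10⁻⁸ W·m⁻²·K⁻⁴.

S ≈ 13500 W/m²

(1−a)S·πr² = σ·4πr²·T⁴ ⇒ S = 4σT⁴/(1−a).
S = 4·5.67×10⁻⁸·4.400×10¹⁰/0.740.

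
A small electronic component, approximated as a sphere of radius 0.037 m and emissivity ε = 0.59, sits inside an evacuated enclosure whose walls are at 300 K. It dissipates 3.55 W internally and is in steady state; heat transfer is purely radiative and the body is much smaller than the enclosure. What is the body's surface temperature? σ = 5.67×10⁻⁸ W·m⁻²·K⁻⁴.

T ≈ 346 K

For a small grey body in a large enclosure, net radiated power = εσA(T⁴ − T_w⁴).
Steady state: P = εσA(T⁴ − T_w⁴) with A = 4πr² = 0.01720 m².
T⁴ = P/(εσA) + T_w⁴ = 3.55/(0.59·5.67×10⁻⁸·0.01720) + (300)⁴
    = 6.169×10⁹ + 8.100×10⁹ = 1.427×10¹⁰ K⁴.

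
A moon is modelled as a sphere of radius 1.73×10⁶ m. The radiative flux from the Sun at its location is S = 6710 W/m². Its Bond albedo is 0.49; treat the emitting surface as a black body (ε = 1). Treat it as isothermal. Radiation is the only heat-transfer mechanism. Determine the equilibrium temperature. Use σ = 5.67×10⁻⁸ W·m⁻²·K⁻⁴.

At equilibrium, absorbed power = emitted power.
Absorbing cross-section = πr² = 9.402×10¹² m²; emitting surface = 4πr² = 3.761×10¹³ m² (ratio 4).
(1−a)S·A_cross = εσ·A_surf·T⁴  ⇒  T⁴ = (1−a)S/(4σ).
T⁴ = 0.510·6710/(4·5.67×10⁻⁸) = 1.509×10¹⁰ K⁴.
T = (1.509×10¹⁰)^(1/4).

T ≈ 350 K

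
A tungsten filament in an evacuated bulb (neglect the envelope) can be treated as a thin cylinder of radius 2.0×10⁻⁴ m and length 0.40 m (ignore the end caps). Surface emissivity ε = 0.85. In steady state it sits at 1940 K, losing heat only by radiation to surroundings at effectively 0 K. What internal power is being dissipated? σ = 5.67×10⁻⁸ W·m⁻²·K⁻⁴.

P ≈ 343 W

Steady state: P = εσA T⁴.
A = 2πrL = 5.027×10⁻⁴ m²; T⁴ = (1940)⁴ = 1.416×10¹³ K⁴.
P = 0.85 × 5.67×10⁻⁸ × 5.027×10⁻⁴ × 1.416×10¹³.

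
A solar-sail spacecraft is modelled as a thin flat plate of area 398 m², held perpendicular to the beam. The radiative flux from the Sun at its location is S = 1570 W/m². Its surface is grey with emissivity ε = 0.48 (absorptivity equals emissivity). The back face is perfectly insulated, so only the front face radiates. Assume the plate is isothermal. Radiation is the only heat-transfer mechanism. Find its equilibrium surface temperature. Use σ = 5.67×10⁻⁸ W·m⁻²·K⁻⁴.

T ≈ 408 K

At equilibrium, absorbed power = emitted power.
Absorbing cross-section = A = 398.0 m²; emitting surface = A = 398.0 m² (ratio 1).
εS·A_cross = εσ·A_surf·T⁴  ⇒  T⁴ = S/(1σ)   (ε cancels).
T⁴ = 1570/(1·5.67×10⁻⁸) = 2.769×10¹⁰ K⁴.
T = (2.769×10¹⁰)^(1/4).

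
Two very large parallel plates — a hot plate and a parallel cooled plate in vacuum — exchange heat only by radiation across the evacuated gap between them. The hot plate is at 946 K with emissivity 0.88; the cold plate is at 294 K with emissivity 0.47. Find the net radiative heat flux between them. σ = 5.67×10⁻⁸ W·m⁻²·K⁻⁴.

For two infinite grey parallel plates, q = σ(T₁⁴ − T₂⁴)/(1/ε₁ + 1/ε₂ − 1).
T₁⁴ − T₂⁴ = 8.009×10¹¹ − 7.471×10⁹ = 7.934×10¹¹ K⁴.
1/ε₁ + 1/ε₂ − 1 = 1.136 + 2.128 − 1 = 2.264.
q = 5.67×10⁻⁸ × 7.934×10¹¹ / 2.264.

q ≈ 19900 W/m²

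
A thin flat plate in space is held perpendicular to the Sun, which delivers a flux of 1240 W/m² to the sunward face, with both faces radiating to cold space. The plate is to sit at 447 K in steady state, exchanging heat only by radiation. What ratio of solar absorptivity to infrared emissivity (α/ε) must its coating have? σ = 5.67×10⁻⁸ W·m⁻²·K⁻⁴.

Balance: αS·A = εσ·2A·T⁴ ⇒ α/ε = 2σT⁴/S.
α/ε = 2·5.67×10⁻⁸·(447)⁴/1240 = 2·5.67×10⁻⁸·3.992×10¹⁰/1240.

α/ε ≈ 3.65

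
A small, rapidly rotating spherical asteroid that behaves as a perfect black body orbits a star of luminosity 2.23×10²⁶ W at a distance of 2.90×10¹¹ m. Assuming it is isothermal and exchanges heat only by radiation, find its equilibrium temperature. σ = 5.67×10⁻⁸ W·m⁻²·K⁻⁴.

First find the stellar flux at distance d: S = L/(4πd²) = 2.23×10²⁶/(4π·(2.90×10¹¹)²) = 211.0 W/m².
For an isothermal sphere, absorbed (1−a)S·πr² = emitted σ·4πr²·T⁴, so T⁴ = (1−a)S/(4σ).
T⁴ = 1.00·211.0/(4·5.67×10⁻⁸) = 9.304×10⁸ K⁴.

T ≈ 175 K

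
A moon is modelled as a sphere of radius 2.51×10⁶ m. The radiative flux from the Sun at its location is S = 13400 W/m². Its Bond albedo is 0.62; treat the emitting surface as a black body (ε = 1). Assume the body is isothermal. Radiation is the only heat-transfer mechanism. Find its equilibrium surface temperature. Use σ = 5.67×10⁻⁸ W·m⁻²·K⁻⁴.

At equilibrium, absorbed power = emitted power.
Absorbing cross-section = πr² = 1.979×10¹³ m²; emitting surface = 4πr² = 7.917×10¹³ m² (ratio 4).
(1−a)S·A_cross = εσ·A_surf·T⁴  ⇒  T⁴ = (1−a)S/(4σ).
T⁴ = 0.380·13400/(4·5.67×10⁻⁸) = 2.245×10¹⁰ K⁴.
T = (2.245×10¹⁰)^(1/4).

T ≈ 387 K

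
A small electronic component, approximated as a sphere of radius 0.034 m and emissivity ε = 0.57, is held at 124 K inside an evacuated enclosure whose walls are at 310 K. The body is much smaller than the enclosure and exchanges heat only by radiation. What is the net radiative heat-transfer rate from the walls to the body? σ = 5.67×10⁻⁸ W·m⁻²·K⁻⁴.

P_net ≈ 4.22 W

For a small grey body in a large enclosure: P_net = εσA(T_body⁴ − T_wall⁴).
A = 4πr² = 0.01453 m²; T_body⁴ − T_wall⁴ = 2.364×10⁸ − 9.235×10⁹ = -8.999×10⁹ K⁴.
|P_net| = 0.57·5.67×10⁻⁸·0.01453·8.999×10⁹.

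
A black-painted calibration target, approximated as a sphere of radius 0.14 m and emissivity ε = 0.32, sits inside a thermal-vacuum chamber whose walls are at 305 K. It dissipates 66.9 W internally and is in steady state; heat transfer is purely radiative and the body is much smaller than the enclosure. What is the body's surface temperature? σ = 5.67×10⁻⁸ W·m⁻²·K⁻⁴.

For a small grey body in a large enclosure, net radiated power = εσA(T⁴ − T_w⁴).
Steady state: P = εσA(T⁴ − T_w⁴) with A = 4πr² = 0.2463 m².
T⁴ = P/(εσA) + T_w⁴ = 66.9/(0.32·5.67×10⁻⁸·0.2463) + (305)⁴
    = 1.497×10¹⁰ + 8.654×10⁹ = 2.362×10¹⁰ K⁴.

T ≈ 392 K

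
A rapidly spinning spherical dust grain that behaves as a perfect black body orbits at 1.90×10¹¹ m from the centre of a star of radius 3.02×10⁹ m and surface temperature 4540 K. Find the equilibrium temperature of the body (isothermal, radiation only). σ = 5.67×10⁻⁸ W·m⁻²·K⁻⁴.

The star's surface emits σT_*⁴; at distance d the flux is S = σT_*⁴(R_*/d)².
S = 5.67×10⁻⁸·(4540)⁴·(3.02×10⁹/1.90×10¹¹)² = 6086 W/m².
For an isothermal sphere T⁴ = (1−a)S/(4σ) = 2.683×10¹⁰ K⁴.

T ≈ 405 K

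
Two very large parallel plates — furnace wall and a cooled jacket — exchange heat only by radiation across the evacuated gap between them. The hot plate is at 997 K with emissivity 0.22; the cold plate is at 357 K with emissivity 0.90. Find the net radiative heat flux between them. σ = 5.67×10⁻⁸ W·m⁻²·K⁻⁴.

For two infinite grey parallel plates, q = σ(T₁⁴ − T₂⁴)/(1/ε₁ + 1/ε₂ − 1).
T₁⁴ − T₂⁴ = 9.881×10¹¹ − 1.624×10¹⁰ = 9.718×10¹¹ K⁴.
1/ε₁ + 1/ε₂ − 1 = 4.545 + 1.111 − 1 = 4.657.
q = 5.67×10⁻⁸ × 9.718×10¹¹ / 4.657.

q ≈ 11800 W/m²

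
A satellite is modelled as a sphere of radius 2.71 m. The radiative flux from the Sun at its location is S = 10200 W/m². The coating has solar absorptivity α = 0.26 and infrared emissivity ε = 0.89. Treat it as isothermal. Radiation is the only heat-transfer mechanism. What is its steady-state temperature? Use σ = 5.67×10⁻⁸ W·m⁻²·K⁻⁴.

T ≈ 339 K

At equilibrium, absorbed power = emitted power.
Absorbing cross-section = πr² = 23.07 m²; emitting surface = 4πr² = 92.29 m² (ratio 4).
αS·A_cross = εσ·A_surf·T⁴  ⇒  T⁴ = αS/(ε·4σ).
T⁴ = 0.260·10200/(0.89·4·5.67×10⁻⁸) = 1.314×10¹⁰ K⁴.
T = (1.314×10¹⁰)^(1/4).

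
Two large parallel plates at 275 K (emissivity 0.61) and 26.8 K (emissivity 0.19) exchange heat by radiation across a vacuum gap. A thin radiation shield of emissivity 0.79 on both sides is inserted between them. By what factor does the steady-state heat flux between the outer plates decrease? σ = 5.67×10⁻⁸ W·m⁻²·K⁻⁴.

Without shield: q₀ = σΔ(T⁴)/(1/ε₁+1/ε₂−1) with denominator 5.903.
With shield the two gaps are in series; the resistances add: (1/ε₁+1/ε_s−1)+(1/ε_s+1/ε₂−1) = 1.905+5.529 = 7.434.
Heat-flux ratio q₀/q = 7.434/5.903.

factor ≈ 1.26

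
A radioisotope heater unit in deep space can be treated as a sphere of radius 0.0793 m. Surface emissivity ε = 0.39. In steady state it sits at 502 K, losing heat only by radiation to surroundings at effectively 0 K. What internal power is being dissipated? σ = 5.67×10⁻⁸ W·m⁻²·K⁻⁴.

Steady state: P = εσA T⁴.
A = 4πr² = 0.07902 m²; T⁴ = (502)⁴ = 6.351×10¹⁰ K⁴.
P = 0.39 × 5.67×10⁻⁸ × 0.07902 × 6.351×10¹⁰.

P ≈ 111 W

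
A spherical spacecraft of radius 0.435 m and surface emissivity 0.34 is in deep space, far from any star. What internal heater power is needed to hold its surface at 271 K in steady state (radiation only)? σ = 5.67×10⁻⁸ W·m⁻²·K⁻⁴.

P = εσ·4πr²·T⁴.
4πr² = 2.378 m²; T⁴ = 5.394×10⁹ K⁴.
P = 0.34·5.67×10⁻⁸·2.378·5.394×10⁹.

P ≈ 247 W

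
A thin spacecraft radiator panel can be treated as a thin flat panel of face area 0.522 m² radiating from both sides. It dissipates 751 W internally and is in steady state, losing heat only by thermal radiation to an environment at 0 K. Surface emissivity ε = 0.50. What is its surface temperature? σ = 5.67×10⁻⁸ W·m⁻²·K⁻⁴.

T ≈ 399 K

Steady state: internal power = radiated power, P = εσA T⁴.
Radiating area A = 2·0.522 = 1.044 m².
T⁴ = P/(εσA) = 751/(0.50·5.67×10⁻⁸·1.044) = 2.537×10¹⁰ K⁴.
T = (2.537×10¹⁰)^(1/4).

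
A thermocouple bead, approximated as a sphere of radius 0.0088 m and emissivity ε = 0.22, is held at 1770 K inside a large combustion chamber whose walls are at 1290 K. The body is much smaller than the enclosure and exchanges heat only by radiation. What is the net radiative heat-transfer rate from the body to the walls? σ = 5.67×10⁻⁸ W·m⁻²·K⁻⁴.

P_net ≈ 85.5 W

For a small grey body in a large enclosure: P_net = εσA(T_body⁴ − T_wall⁴).
A = 4πr² = 9.731×10⁻⁴ m²; T_body⁴ − T_wall⁴ = 9.815×10¹² − 2.769×10¹² = 7.046×10¹² K⁴.
|P_net| = 0.22·5.67×10⁻⁸·9.731×10⁻⁴·7.046×10¹².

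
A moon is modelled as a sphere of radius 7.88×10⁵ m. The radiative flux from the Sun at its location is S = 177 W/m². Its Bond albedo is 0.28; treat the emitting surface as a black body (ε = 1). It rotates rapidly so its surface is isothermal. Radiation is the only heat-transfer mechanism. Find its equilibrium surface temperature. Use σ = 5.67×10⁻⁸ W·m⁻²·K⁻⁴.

T ≈ 154 K

At equilibrium, absorbed power = emitted power.
Absorbing cross-section = πr² = 1.951×10¹² m²; emitting surface = 4πr² = 7.803×10¹² m² (ratio 4).
(1−a)S·A_cross = εσ·A_surf·T⁴  ⇒  T⁴ = (1−a)S/(4σ).
T⁴ = 0.720·177/(4·5.67×10⁻⁸) = 5.619×10⁸ K⁴.
T = (5.619×10⁸)^(1/4).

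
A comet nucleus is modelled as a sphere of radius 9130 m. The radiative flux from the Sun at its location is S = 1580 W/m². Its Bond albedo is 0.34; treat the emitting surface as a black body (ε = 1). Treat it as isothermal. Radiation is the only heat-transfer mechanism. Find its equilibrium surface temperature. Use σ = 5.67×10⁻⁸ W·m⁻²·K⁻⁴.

At equilibrium, absorbed power = emitted power.
Absorbing cross-section = πr² = 2.619×10⁸ m²; emitting surface = 4πr² = 1.047×10⁹ m² (ratio 4).
(1−a)S·A_cross = εσ·A_surf·T⁴  ⇒  T⁴ = (1−a)S/(4σ).
T⁴ = 0.660·1580/(4·5.67×10⁻⁸) = 4.598×10⁹ K⁴.
T = (4.598×10⁹)^(1/4).

T ≈ 260 K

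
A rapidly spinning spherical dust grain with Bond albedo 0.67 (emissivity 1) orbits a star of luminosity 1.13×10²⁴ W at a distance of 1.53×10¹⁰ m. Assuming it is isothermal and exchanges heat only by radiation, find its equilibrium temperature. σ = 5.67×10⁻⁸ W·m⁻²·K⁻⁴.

T ≈ 154 K

First find the stellar flux at distance d: S = L/(4πd²) = 1.13×10²⁴/(4π·(1.53×10¹⁰)²) = 384.1 W/m².
For an isothermal sphere, absorbed (1−a)S·πr² = emitted σ·4πr²·T⁴, so T⁴ = (1−a)S/(4σ).
T⁴ = 0.330·384.1/(4·5.67×10⁻⁸) = 5.589×10⁸ K⁴.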